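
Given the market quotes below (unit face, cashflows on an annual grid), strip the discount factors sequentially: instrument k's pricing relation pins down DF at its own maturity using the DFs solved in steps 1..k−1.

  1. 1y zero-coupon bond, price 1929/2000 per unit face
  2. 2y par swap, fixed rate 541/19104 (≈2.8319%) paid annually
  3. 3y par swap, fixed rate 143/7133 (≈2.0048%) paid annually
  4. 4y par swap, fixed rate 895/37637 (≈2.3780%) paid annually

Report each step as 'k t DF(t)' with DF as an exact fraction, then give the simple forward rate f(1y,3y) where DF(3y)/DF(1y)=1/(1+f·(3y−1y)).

step 1 [1y] zero: DF = P = 1929/2000 ≈ 0.964500
step 2 [2y] swap r/1=541/19104: DF=(1 − 541/19104·(0.964500))/(1+541/19104) = 9459/10000 ≈ 0.945900
step 3 [3y] swap r/1=143/7133: DF=(1 − 143/7133·(0.964500+0.945900))/(1+143/7133) = 2357/2500 ≈ 0.942800
step 4 [4y] swap r/1=895/37637: DF=(1 − 895/37637·(0.964500+0.945900+0.942800))/(1+895/37637) = 1821/2000 ≈ 0.910500

1 1 1929/2000
2 2 9459/10000
3 3 2357/2500
4 4 1821/2000
f(1y,3y) = ((1929/2000)/(2357/2500) − 1)/(2) = 217/18856 ≈ 1.1508%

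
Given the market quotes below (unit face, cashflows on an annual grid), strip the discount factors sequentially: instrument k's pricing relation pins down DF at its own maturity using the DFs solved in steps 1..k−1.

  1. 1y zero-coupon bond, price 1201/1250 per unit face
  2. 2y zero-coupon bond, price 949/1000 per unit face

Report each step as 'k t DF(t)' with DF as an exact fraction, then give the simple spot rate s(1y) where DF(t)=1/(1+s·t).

1 1 1201/1250
2 2 949/1000
s(1y) = (1/(1201/1250) − 1)/(1) = 49/1201 ≈ 4.0799%

step 1 [1y] zero: DF = P = 1201/1250 ≈ 0.960800
step 2 [2y] zero: DF = P = 949/1000 ≈ 0.949000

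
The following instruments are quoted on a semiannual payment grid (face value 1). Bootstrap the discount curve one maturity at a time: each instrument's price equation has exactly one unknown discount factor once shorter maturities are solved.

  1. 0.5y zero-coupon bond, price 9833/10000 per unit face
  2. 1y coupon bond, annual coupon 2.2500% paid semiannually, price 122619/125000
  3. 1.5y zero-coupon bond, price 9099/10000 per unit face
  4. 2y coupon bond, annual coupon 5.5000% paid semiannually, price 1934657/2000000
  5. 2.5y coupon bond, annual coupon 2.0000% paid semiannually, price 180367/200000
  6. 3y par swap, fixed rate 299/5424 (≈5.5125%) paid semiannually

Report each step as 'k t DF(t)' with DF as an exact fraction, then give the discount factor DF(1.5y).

step 1 [0.5y] zero: DF = P = 9833/10000 ≈ 0.983300
step 2 [1y] bond c/2=9/800: DF=(122619/125000 − 9/800·(0.983300))/(1+9/800) = 9591/10000 ≈ 0.959100
step 3 [1.5y] zero: DF = P = 9099/10000 ≈ 0.909900
step 4 [2y] bond c/2=11/400: DF=(1934657/2000000 − 11/400·(0.983300+0.959100+0.909900))/(1+11/400) = 8651/10000 ≈ 0.865100
step 5 [2.5y] bond c/2=1/100: DF=(180367/200000 − 1/100·(0.983300+0.959100+0.909900+0.865100))/(1+1/100) = 8561/10000 ≈ 0.856100
step 6 [3y] swap r/2=299/10848: DF=(1 − 299/10848·(0.983300+0.959100+0.909900+0.865100+0.856100))/(1+299/10848) = 1701/2000 ≈ 0.850500

1 1/2 9833/10000
2 1 9591/10000
3 3/2 9099/10000
4 2 8651/10000
5 5/2 8561/10000
6 3 1701/2000
DF(1.5y) = 9099/10000 ≈ 0.909900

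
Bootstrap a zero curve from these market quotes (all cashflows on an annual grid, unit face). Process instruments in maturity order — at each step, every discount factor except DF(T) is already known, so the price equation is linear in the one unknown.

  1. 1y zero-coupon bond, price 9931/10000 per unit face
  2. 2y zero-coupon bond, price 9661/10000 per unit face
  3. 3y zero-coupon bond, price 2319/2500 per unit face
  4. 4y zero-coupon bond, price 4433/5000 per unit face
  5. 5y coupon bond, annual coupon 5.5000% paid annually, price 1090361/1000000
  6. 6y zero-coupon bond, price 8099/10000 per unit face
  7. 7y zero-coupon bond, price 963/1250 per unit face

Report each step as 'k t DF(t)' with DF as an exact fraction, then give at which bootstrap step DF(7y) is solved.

step 1 [1y] zero: DF = P = 9931/10000 ≈ 0.993100
step 2 [2y] zero: DF = P = 9661/10000 ≈ 0.966100
step 3 [3y] zero: DF = P = 2319/2500 ≈ 0.927600
step 4 [4y] zero: DF = P = 4433/5000 ≈ 0.886600
step 5 [5y] bond c/1=11/200: DF=(1090361/1000000 − 11/200·(0.993100+0.966100+0.927600+0.886600))/(1+11/200) = 523/625 ≈ 0.836800
step 6 [6y] zero: DF = P = 8099/10000 ≈ 0.809900
step 7 [7y] zero: DF = P = 963/1250 ≈ 0.770400

1 1 9931/10000
2 2 9661/10000
3 3 2319/2500
4 4 4433/5000
5 5 523/625
6 6 8099/10000
7 7 963/1250
DF(7y) is solved at step 7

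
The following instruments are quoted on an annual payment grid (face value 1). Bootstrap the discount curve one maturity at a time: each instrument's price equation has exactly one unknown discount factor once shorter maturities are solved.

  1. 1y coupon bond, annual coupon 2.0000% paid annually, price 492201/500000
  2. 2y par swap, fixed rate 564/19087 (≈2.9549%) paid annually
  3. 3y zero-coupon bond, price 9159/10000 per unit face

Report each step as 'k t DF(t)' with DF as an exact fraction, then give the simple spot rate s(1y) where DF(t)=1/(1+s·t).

step 1 [1y] bond c/1=1/50: DF=(492201/500000 − 1/50·(0))/(1+1/50) = 9651/10000 ≈ 0.965100
step 2 [2y] swap r/1=564/19087: DF=(1 − 564/19087·(0.965100))/(1+564/19087) = 2359/2500 ≈ 0.943600
step 3 [3y] zero: DF = P = 9159/10000 ≈ 0.915900

1 1 9651/10000
2 2 2359/2500
3 3 9159/10000
s(1y) = (1/(9651/10000) − 1)/(1) = 349/9651 ≈ 3.6162%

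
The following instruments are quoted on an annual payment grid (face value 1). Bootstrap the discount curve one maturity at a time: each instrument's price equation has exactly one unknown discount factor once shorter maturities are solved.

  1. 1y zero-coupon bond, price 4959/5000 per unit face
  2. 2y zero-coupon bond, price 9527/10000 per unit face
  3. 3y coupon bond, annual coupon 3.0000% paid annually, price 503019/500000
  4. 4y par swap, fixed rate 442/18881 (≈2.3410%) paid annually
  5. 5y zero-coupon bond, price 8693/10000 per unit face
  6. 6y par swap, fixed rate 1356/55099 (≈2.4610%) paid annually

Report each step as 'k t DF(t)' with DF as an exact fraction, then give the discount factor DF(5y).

step 1 [1y] zero: DF = P = 4959/5000 ≈ 0.991800
step 2 [2y] zero: DF = P = 9527/10000 ≈ 0.952700
step 3 [3y] bond c/1=3/100: DF=(503019/500000 − 3/100·(0.991800+0.952700))/(1+3/100) = 9201/10000 ≈ 0.920100
step 4 [4y] swap r/1=442/18881: DF=(1 − 442/18881·(0.991800+0.952700+0.920100))/(1+442/18881) = 2279/2500 ≈ 0.911600
step 5 [5y] zero: DF = P = 8693/10000 ≈ 0.869300
step 6 [6y] swap r/1=1356/55099: DF=(1 − 1356/55099·(0.991800+0.952700+0.920100+0.911600+0.869300))/(1+1356/55099) = 2161/2500 ≈ 0.864400

1 1 4959/5000
2 2 9527/10000
3 3 9201/10000
4 4 2279/2500
5 5 8693/10000
6 6 2161/2500
DF(5y) = 8693/10000 ≈ 0.869300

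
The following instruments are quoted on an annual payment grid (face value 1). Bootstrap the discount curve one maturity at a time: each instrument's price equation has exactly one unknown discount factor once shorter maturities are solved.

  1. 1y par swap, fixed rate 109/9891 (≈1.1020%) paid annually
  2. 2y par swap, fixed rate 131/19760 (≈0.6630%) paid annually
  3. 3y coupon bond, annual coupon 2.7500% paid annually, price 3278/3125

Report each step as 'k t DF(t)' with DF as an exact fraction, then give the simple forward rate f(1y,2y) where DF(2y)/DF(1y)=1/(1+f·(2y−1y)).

1 1 9891/10000
2 2 9869/10000
3 3 121/125
f(1y,2y) = ((9891/10000)/(9869/10000) − 1)/(1) = 22/9869 ≈ 0.2229%

step 1 [1y] swap r/1=109/9891: DF=(1 − 109/9891·(0))/(1+109/9891) = 9891/10000 ≈ 0.989100
step 2 [2y] swap r/1=131/19760: DF=(1 − 131/19760·(0.989100))/(1+131/19760) = 9869/10000 ≈ 0.986900
step 3 [3y] bond c/1=11/400: DF=(3278/3125 − 11/400·(0.989100+0.986900))/(1+11/400) = 121/125 ≈ 0.968000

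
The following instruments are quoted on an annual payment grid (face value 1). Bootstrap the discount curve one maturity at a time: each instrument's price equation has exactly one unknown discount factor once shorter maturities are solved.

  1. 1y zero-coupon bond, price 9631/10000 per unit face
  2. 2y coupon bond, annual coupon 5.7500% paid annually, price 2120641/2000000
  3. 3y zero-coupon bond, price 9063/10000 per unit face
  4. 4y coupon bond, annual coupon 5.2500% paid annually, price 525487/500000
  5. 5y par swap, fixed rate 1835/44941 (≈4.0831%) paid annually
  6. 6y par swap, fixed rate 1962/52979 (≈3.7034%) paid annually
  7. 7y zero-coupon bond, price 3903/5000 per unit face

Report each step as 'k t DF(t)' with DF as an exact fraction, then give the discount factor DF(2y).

1 1 9631/10000
2 2 9503/10000
3 3 9063/10000
4 4 8579/10000
5 5 1633/2000
6 6 4019/5000
7 7 3903/5000
DF(2y) = 9503/10000 ≈ 0.950300

step 1 [1y] zero: DF = P = 9631/10000 ≈ 0.963100
step 2 [2y] bond c/1=23/400: DF=(2120641/2000000 − 23/400·(0.963100))/(1+23/400) = 9503/10000 ≈ 0.950300
step 3 [3y] zero: DF = P = 9063/10000 ≈ 0.906300
step 4 [4y] bond c/1=21/400: DF=(525487/500000 − 21/400·(0.963100+0.950300+0.906300))/(1+21/400) = 8579/10000 ≈ 0.857900
step 5 [5y] swap r/1=1835/44941: DF=(1 − 1835/44941·(0.963100+0.950300+0.906300+0.857900))/(1+1835/44941) = 1633/2000 ≈ 0.816500
step 6 [6y] swap r/1=1962/52979: DF=(1 − 1962/52979·(0.963100+0.950300+0.906300+0.857900+0.816500))/(1+1962/52979) = 4019/5000 ≈ 0.803800
step 7 [7y] zero: DF = P = 3903/5000 ≈ 0.780600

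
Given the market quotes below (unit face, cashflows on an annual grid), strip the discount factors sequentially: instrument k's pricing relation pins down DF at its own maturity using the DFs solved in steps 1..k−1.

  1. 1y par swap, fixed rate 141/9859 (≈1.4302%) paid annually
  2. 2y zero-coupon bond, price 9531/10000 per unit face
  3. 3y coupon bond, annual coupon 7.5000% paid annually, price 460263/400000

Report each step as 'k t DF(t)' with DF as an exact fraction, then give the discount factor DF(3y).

1 1 9859/10000
2 2 9531/10000
3 3 9351/10000
DF(3y) = 9351/10000 ≈ 0.935100

step 1 [1y] swap r/1=141/9859: DF=(1 − 141/9859·(0))/(1+141/9859) = 9859/10000 ≈ 0.985900
step 2 [2y] zero: DF = P = 9531/10000 ≈ 0.953100
step 3 [3y] bond c/1=3/40: DF=(460263/400000 − 3/40·(0.985900+0.953100))/(1+3/40) = 9351/10000 ≈ 0.935100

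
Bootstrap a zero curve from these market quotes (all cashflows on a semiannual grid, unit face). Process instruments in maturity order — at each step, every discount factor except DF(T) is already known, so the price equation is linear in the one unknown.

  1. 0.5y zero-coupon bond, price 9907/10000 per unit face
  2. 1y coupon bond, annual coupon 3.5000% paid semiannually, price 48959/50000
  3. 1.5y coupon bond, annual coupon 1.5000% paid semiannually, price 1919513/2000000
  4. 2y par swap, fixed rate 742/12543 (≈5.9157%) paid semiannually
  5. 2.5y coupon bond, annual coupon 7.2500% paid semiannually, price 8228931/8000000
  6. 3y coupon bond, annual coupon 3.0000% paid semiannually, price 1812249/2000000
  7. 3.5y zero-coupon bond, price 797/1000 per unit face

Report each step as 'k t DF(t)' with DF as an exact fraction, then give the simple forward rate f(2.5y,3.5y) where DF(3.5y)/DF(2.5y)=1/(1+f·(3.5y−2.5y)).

1 1/2 9907/10000
2 1 9453/10000
3 3/2 4691/5000
4 2 8887/10000
5 5/2 861/1000
6 3 2061/2500
7 7/2 797/1000
f(2.5y,3.5y) = ((861/1000)/(797/1000) − 1)/(1) = 64/797 ≈ 8.0301%

step 1 [0.5y] zero: DF = P = 9907/10000 ≈ 0.990700
step 2 [1y] bond c/2=7/400: DF=(48959/50000 − 7/400·(0.990700))/(1+7/400) = 9453/10000 ≈ 0.945300
step 3 [1.5y] bond c/2=3/400: DF=(1919513/2000000 − 3/400·(0.990700+0.945300))/(1+3/400) = 4691/5000 ≈ 0.938200
step 4 [2y] swap r/2=371/12543: DF=(1 − 371/12543·(0.990700+0.945300+0.938200))/(1+371/12543) = 8887/10000 ≈ 0.888700
step 5 [2.5y] bond c/2=29/800: DF=(8228931/8000000 − 29/800·(0.990700+0.945300+0.938200+0.888700))/(1+29/800) = 861/1000 ≈ 0.861000
step 6 [3y] bond c/2=3/200: DF=(1812249/2000000 − 3/200·(0.990700+0.945300+0.938200+0.888700+0.861000))/(1+3/200) = 2061/2500 ≈ 0.824400
step 7 [3.5y] zero: DF = P = 797/1000 ≈ 0.797000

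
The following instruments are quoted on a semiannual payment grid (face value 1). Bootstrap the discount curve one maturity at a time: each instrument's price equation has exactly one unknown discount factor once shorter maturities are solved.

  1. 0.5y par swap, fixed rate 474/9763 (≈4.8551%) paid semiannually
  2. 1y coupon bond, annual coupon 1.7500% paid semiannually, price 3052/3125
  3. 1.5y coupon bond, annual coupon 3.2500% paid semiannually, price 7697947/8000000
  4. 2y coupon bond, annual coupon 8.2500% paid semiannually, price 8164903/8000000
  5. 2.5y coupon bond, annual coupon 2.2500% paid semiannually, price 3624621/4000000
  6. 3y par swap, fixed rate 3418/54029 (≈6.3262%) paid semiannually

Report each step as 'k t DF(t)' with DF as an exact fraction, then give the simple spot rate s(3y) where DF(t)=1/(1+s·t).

1 1/2 9763/10000
2 1 9597/10000
3 3/2 9159/10000
4 2 542/625
5 5/2 8547/10000
6 3 8291/10000
s(3y) = (1/(8291/10000) − 1)/(3) = 1709/24873 ≈ 6.8709%

step 1 [0.5y] swap r/2=237/9763: DF=(1 − 237/9763·(0))/(1+237/9763) = 9763/10000 ≈ 0.976300
step 2 [1y] bond c/2=7/800: DF=(3052/3125 − 7/800·(0.976300))/(1+7/800) = 9597/10000 ≈ 0.959700
step 3 [1.5y] bond c/2=13/800: DF=(7697947/8000000 − 13/800·(0.976300+0.959700))/(1+13/800) = 9159/10000 ≈ 0.915900
step 4 [2y] bond c/2=33/800: DF=(8164903/8000000 − 33/800·(0.976300+0.959700+0.915900))/(1+33/800) = 542/625 ≈ 0.867200
step 5 [2.5y] bond c/2=9/800: DF=(3624621/4000000 − 9/800·(0.976300+0.959700+0.915900+0.867200))/(1+9/800) = 8547/10000 ≈ 0.854700
step 6 [3y] swap r/2=1709/54029: DF=(1 − 1709/54029·(0.976300+0.959700+0.915900+0.867200+0.854700))/(1+1709/54029) = 8291/10000 ≈ 0.829100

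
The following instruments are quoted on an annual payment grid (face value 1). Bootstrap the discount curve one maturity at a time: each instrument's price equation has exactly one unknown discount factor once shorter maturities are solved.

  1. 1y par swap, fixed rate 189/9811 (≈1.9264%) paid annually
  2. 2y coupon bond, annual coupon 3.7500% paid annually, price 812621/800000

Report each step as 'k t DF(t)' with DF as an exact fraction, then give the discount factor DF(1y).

1 1 9811/10000
2 2 2359/2500
DF(1y) = 9811/10000 ≈ 0.981100

step 1 [1y] swap r/1=189/9811: DF=(1 − 189/9811·(0))/(1+189/9811) = 9811/10000 ≈ 0.981100
step 2 [2y] bond c/1=3/80: DF=(812621/800000 − 3/80·(0.981100))/(1+3/80) = 2359/2500 ≈ 0.943600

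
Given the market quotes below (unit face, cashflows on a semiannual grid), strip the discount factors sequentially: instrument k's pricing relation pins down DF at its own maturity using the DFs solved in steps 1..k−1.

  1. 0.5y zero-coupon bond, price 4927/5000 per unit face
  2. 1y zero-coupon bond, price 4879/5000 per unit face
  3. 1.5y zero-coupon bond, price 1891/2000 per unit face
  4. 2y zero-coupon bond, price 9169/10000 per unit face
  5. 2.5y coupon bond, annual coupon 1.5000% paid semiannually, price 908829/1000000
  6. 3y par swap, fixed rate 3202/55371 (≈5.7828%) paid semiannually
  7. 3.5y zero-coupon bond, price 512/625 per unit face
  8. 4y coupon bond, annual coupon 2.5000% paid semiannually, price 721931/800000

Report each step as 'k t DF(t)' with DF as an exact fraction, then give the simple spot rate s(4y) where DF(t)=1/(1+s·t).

1 1/2 4927/5000
2 1 4879/5000
3 3/2 1891/2000
4 2 9169/10000
5 5/2 546/625
6 3 8399/10000
7 7/2 512/625
8 4 508/625
s(4y) = (1/(508/625) − 1)/(4) = 117/2032 ≈ 5.7579%

step 1 [0.5y] zero: DF = P = 4927/5000 ≈ 0.985400
step 2 [1y] zero: DF = P = 4879/5000 ≈ 0.975800
step 3 [1.5y] zero: DF = P = 1891/2000 ≈ 0.945500
step 4 [2y] zero: DF = P = 9169/10000 ≈ 0.916900
step 5 [2.5y] bond c/2=3/400: DF=(908829/1000000 − 3/400·(0.985400+0.975800+0.945500+0.916900))/(1+3/400) = 546/625 ≈ 0.873600
step 6 [3y] swap r/2=1601/55371: DF=(1 − 1601/55371·(0.985400+0.975800+0.945500+0.916900+0.873600))/(1+1601/55371) = 8399/10000 ≈ 0.839900
step 7 [3.5y] zero: DF = P = 512/625 ≈ 0.819200
step 8 [4y] bond c/2=1/80: DF=(721931/800000 − 1/80·(0.985400+0.975800+0.945500+0.916900+0.873600+0.839900+0.819200))/(1+1/80) = 508/625 ≈ 0.812800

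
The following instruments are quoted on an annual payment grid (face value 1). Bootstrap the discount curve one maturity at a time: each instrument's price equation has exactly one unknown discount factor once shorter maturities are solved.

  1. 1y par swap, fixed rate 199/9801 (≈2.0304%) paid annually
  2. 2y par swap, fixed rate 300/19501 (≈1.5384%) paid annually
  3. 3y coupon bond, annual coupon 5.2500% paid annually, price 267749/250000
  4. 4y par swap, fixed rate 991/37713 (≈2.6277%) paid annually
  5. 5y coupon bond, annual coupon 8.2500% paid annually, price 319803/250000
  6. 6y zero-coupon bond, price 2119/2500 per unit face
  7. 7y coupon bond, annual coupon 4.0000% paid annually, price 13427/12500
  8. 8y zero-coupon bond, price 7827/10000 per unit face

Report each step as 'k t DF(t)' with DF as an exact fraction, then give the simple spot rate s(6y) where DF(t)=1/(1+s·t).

1 1 9801/10000
2 2 97/100
3 3 9203/10000
4 4 9009/10000
5 5 8943/10000
6 6 2119/2500
7 7 513/625
8 8 7827/10000
s(6y) = (1/(2119/2500) − 1)/(6) = 127/4238 ≈ 2.9967%

step 1 [1y] swap r/1=199/9801: DF=(1 − 199/9801·(0))/(1+199/9801) = 9801/10000 ≈ 0.980100
step 2 [2y] swap r/1=300/19501: DF=(1 − 300/19501·(0.980100))/(1+300/19501) = 97/100 ≈ 0.970000
step 3 [3y] bond c/1=21/400: DF=(267749/250000 − 21/400·(0.980100+0.970000))/(1+21/400) = 9203/10000 ≈ 0.920300
step 4 [4y] swap r/1=991/37713: DF=(1 − 991/37713·(0.980100+0.970000+0.920300))/(1+991/37713) = 9009/10000 ≈ 0.900900
step 5 [5y] bond c/1=33/400: DF=(319803/250000 − 33/400·(0.980100+0.970000+0.920300+0.900900))/(1+33/400) = 8943/10000 ≈ 0.894300
step 6 [6y] zero: DF = P = 2119/2500 ≈ 0.847600
step 7 [7y] bond c/1=1/25: DF=(13427/12500 − 1/25·(0.980100+0.970000+0.920300+0.900900+0.894300+0.847600))/(1+1/25) = 513/625 ≈ 0.820800
step 8 [8y] zero: DF = P = 7827/10000 ≈ 0.782700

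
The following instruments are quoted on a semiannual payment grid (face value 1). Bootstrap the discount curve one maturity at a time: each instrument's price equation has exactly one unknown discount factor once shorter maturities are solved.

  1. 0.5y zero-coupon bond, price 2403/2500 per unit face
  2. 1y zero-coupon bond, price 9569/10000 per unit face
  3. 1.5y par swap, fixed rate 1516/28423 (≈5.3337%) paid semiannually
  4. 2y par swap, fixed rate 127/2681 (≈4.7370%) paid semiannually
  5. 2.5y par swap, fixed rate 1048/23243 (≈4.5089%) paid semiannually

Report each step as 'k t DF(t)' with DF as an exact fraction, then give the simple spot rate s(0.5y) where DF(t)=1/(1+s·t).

step 1 [0.5y] zero: DF = P = 2403/2500 ≈ 0.961200
step 2 [1y] zero: DF = P = 9569/10000 ≈ 0.956900
step 3 [1.5y] swap r/2=758/28423: DF=(1 − 758/28423·(0.961200+0.956900))/(1+758/28423) = 4621/5000 ≈ 0.924200
step 4 [2y] swap r/2=127/5362: DF=(1 − 127/5362·(0.961200+0.956900+0.924200))/(1+127/5362) = 9111/10000 ≈ 0.911100
step 5 [2.5y] swap r/2=524/23243: DF=(1 − 524/23243·(0.961200+0.956900+0.924200+0.911100))/(1+524/23243) = 1119/1250 ≈ 0.895200

1 1/2 2403/2500
2 1 9569/10000
3 3/2 4621/5000
4 2 9111/10000
5 5/2 1119/1250
s(0.5y) = (1/(2403/2500) − 1)/(1/2) = 194/2403 ≈ 8.0732%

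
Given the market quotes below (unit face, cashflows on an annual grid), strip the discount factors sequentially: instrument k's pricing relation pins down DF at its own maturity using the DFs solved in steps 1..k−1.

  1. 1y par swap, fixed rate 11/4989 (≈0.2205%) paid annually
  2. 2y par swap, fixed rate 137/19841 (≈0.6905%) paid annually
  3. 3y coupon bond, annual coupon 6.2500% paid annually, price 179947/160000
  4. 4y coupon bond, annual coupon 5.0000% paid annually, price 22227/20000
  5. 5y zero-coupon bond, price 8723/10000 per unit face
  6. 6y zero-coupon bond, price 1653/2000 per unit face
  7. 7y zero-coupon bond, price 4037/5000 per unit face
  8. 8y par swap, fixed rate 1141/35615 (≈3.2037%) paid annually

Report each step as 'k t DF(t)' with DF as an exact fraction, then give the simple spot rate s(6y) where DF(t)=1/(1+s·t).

step 1 [1y] swap r/1=11/4989: DF=(1 − 11/4989·(0))/(1+11/4989) = 4989/5000 ≈ 0.997800
step 2 [2y] swap r/1=137/19841: DF=(1 − 137/19841·(0.997800))/(1+137/19841) = 9863/10000 ≈ 0.986300
step 3 [3y] bond c/1=1/16: DF=(179947/160000 − 1/16·(0.997800+0.986300))/(1+1/16) = 4709/5000 ≈ 0.941800
step 4 [4y] bond c/1=1/20: DF=(22227/20000 − 1/20·(0.997800+0.986300+0.941800))/(1+1/20) = 9191/10000 ≈ 0.919100
step 5 [5y] zero: DF = P = 8723/10000 ≈ 0.872300
step 6 [6y] zero: DF = P = 1653/2000 ≈ 0.826500
step 7 [7y] zero: DF = P = 4037/5000 ≈ 0.807400
step 8 [8y] swap r/1=1141/35615: DF=(1 − 1141/35615·(0.997800+0.986300+0.941800+0.919100+0.872300+0.826500+0.807400))/(1+1141/35615) = 3859/5000 ≈ 0.771800

1 1 4989/5000
2 2 9863/10000
3 3 4709/5000
4 4 9191/10000
5 5 8723/10000
6 6 1653/2000
7 7 4037/5000
8 8 3859/5000
s(6y) = (1/(1653/2000) − 1)/(6) = 347/9918 ≈ 3.4987%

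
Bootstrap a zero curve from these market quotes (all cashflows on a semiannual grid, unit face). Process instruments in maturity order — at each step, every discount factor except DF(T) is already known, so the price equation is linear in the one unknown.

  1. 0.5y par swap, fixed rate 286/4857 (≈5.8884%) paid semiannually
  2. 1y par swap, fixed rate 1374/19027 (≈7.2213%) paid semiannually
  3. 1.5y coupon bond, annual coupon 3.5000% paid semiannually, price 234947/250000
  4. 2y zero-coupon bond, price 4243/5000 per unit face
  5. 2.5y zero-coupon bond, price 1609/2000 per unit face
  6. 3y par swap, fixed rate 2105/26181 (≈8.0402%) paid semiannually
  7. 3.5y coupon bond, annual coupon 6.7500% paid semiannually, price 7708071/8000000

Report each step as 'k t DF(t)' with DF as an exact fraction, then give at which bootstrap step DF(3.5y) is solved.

1 1/2 4857/5000
2 1 9313/10000
3 3/2 8909/10000
4 2 4243/5000
5 5/2 1609/2000
6 3 1579/2000
7 7/2 7611/10000
DF(3.5y) is solved at step 7

step 1 [0.5y] swap r/2=143/4857: DF=(1 − 143/4857·(0))/(1+143/4857) = 4857/5000 ≈ 0.971400
step 2 [1y] swap r/2=687/19027: DF=(1 − 687/19027·(0.971400))/(1+687/19027) = 9313/10000 ≈ 0.931300
step 3 [1.5y] bond c/2=7/400: DF=(234947/250000 − 7/400·(0.971400+0.931300))/(1+7/400) = 8909/10000 ≈ 0.890900
step 4 [2y] zero: DF = P = 4243/5000 ≈ 0.848600
step 5 [2.5y] zero: DF = P = 1609/2000 ≈ 0.804500
step 6 [3y] swap r/2=2105/52362: DF=(1 − 2105/52362·(0.971400+0.931300+0.890900+0.848600+0.804500))/(1+2105/52362) = 1579/2000 ≈ 0.789500
step 7 [3.5y] bond c/2=27/800: DF=(7708071/8000000 − 27/800·(0.971400+0.931300+0.890900+0.848600+0.804500+0.789500))/(1+27/800) = 7611/10000 ≈ 0.761100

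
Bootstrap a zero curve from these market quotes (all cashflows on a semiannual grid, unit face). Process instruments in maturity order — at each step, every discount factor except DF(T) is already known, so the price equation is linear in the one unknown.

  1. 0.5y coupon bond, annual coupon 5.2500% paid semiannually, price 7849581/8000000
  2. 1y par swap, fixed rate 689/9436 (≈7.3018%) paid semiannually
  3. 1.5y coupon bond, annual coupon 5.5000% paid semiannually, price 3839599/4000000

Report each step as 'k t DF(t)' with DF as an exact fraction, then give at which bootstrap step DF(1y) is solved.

step 1 [0.5y] bond c/2=21/800: DF=(7849581/8000000 − 21/800·(0))/(1+21/800) = 9561/10000 ≈ 0.956100
step 2 [1y] swap r/2=689/18872: DF=(1 − 689/18872·(0.956100))/(1+689/18872) = 9311/10000 ≈ 0.931100
step 3 [1.5y] bond c/2=11/400: DF=(3839599/4000000 − 11/400·(0.956100+0.931100))/(1+11/400) = 8837/10000 ≈ 0.883700

1 1/2 9561/10000
2 1 9311/10000
3 3/2 8837/10000
DF(1y) is solved at step 2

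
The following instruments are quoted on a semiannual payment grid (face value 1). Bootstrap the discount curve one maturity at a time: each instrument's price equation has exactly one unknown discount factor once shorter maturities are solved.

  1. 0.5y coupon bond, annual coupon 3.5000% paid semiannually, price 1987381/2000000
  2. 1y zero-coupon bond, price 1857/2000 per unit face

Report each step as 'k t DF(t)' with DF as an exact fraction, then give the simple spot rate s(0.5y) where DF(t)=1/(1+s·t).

1 1/2 4883/5000
2 1 1857/2000
s(0.5y) = (1/(4883/5000) − 1)/(1/2) = 234/4883 ≈ 4.7921%

step 1 [0.5y] bond c/2=7/400: DF=(1987381/2000000 − 7/400·(0))/(1+7/400) = 4883/5000 ≈ 0.976600
step 2 [1y] zero: DF = P = 1857/2000 ≈ 0.928500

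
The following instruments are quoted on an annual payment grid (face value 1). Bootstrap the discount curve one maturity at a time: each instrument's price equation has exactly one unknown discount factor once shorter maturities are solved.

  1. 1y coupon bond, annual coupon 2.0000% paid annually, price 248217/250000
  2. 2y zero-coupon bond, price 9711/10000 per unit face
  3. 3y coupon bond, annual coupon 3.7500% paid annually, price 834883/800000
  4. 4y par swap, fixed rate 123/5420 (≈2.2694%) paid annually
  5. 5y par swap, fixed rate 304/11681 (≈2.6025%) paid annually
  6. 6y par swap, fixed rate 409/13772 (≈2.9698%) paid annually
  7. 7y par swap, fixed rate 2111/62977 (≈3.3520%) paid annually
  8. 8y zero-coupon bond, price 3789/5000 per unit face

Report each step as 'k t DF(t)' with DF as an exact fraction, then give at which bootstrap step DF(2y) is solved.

1 1 4867/5000
2 2 9711/10000
3 3 2339/2500
4 4 9139/10000
5 5 549/625
6 6 2091/2500
7 7 7889/10000
8 8 3789/5000
DF(2y) is solved at step 2

step 1 [1y] bond c/1=1/50: DF=(248217/250000 − 1/50·(0))/(1+1/50) = 4867/5000 ≈ 0.973400
step 2 [2y] zero: DF = P = 9711/10000 ≈ 0.971100
step 3 [3y] bond c/1=3/80: DF=(834883/800000 − 3/80·(0.973400+0.971100))/(1+3/80) = 2339/2500 ≈ 0.935600
step 4 [4y] swap r/1=123/5420: DF=(1 − 123/5420·(0.973400+0.971100+0.935600))/(1+123/5420) = 9139/10000 ≈ 0.913900
step 5 [5y] swap r/1=304/11681: DF=(1 − 304/11681·(0.973400+0.971100+0.935600+0.913900))/(1+304/11681) = 549/625 ≈ 0.878400
step 6 [6y] swap r/1=409/13772: DF=(1 − 409/13772·(0.973400+0.971100+0.935600+0.913900+0.878400))/(1+409/13772) = 2091/2500 ≈ 0.836400
step 7 [7y] swap r/1=2111/62977: DF=(1 − 2111/62977·(0.973400+0.971100+0.935600+0.913900+0.878400+0.836400))/(1+2111/62977) = 7889/10000 ≈ 0.788900
step 8 [8y] zero: DF = P = 3789/5000 ≈ 0.757800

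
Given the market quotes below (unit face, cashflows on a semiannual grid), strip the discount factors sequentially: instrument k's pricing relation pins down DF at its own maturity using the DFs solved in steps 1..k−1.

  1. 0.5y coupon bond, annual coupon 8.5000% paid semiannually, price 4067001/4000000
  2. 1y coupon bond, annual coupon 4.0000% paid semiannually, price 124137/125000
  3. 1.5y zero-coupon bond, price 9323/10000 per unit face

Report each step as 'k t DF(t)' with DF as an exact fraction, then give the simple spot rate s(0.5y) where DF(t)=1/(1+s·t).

1 1/2 9753/10000
2 1 1909/2000
3 3/2 9323/10000
s(0.5y) = (1/(9753/10000) − 1)/(1/2) = 494/9753 ≈ 5.0651%

step 1 [0.5y] bond c/2=17/400: DF=(4067001/4000000 − 17/400·(0))/(1+17/400) = 9753/10000 ≈ 0.975300
step 2 [1y] bond c/2=1/50: DF=(124137/125000 − 1/50·(0.975300))/(1+1/50) = 1909/2000 ≈ 0.954500
step 3 [1.5y] zero: DF = P = 9323/10000 ≈ 0.932300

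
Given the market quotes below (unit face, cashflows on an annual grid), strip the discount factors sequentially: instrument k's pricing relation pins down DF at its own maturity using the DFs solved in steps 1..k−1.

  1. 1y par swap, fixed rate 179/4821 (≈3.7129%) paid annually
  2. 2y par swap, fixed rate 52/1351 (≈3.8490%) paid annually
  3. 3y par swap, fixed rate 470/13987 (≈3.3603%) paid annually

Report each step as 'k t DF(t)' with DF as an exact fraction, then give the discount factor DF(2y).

step 1 [1y] swap r/1=179/4821: DF=(1 − 179/4821·(0))/(1+179/4821) = 4821/5000 ≈ 0.964200
step 2 [2y] swap r/1=52/1351: DF=(1 − 52/1351·(0.964200))/(1+52/1351) = 1159/1250 ≈ 0.927200
step 3 [3y] swap r/1=470/13987: DF=(1 − 470/13987·(0.964200+0.927200))/(1+470/13987) = 453/500 ≈ 0.906000

1 1 4821/5000
2 2 1159/1250
3 3 453/500
DF(2y) = 1159/1250 ≈ 0.927200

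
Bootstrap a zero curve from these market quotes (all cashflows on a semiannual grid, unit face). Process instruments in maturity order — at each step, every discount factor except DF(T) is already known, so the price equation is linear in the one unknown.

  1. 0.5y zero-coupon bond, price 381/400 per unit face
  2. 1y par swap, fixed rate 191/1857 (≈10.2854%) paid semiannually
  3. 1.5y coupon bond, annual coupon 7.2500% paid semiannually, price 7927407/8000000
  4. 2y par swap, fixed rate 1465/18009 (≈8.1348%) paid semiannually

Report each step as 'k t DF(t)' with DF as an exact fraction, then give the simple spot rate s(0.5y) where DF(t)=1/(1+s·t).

step 1 [0.5y] zero: DF = P = 381/400 ≈ 0.952500
step 2 [1y] swap r/2=191/3714: DF=(1 − 191/3714·(0.952500))/(1+191/3714) = 1809/2000 ≈ 0.904500
step 3 [1.5y] bond c/2=29/800: DF=(7927407/8000000 − 29/800·(0.952500+0.904500))/(1+29/800) = 8913/10000 ≈ 0.891300
step 4 [2y] swap r/2=1465/36018: DF=(1 − 1465/36018·(0.952500+0.904500+0.891300))/(1+1465/36018) = 1707/2000 ≈ 0.853500

1 1/2 381/400
2 1 1809/2000
3 3/2 8913/10000
4 2 1707/2000
s(0.5y) = (1/(381/400) − 1)/(1/2) = 38/381 ≈ 9.9738%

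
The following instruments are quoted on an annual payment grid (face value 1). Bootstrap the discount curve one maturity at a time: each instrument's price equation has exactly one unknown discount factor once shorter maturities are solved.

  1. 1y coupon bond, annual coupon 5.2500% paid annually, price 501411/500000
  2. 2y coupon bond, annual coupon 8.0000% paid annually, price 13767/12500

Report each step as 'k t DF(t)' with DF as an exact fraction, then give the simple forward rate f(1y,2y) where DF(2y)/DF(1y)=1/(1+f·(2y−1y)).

step 1 [1y] bond c/1=21/400: DF=(501411/500000 − 21/400·(0))/(1+21/400) = 1191/1250 ≈ 0.952800
step 2 [2y] bond c/1=2/25: DF=(13767/12500 − 2/25·(0.952800))/(1+2/25) = 2373/2500 ≈ 0.949200

1 1 1191/1250
2 2 2373/2500
f(1y,2y) = ((1191/1250)/(2373/2500) − 1)/(1) = 3/791 ≈ 0.3793%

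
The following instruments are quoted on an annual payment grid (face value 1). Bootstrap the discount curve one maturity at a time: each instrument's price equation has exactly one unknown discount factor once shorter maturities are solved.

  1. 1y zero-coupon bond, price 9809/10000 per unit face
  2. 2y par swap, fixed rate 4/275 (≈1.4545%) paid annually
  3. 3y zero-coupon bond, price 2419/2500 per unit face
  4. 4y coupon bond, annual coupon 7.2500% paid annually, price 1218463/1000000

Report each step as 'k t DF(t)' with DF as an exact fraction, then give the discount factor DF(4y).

step 1 [1y] zero: DF = P = 9809/10000 ≈ 0.980900
step 2 [2y] swap r/1=4/275: DF=(1 − 4/275·(0.980900))/(1+4/275) = 2429/2500 ≈ 0.971600
step 3 [3y] zero: DF = P = 2419/2500 ≈ 0.967600
step 4 [4y] bond c/1=29/400: DF=(1218463/1000000 − 29/400·(0.980900+0.971600+0.967600))/(1+29/400) = 9387/10000 ≈ 0.938700

1 1 9809/10000
2 2 2429/2500
3 3 2419/2500
4 4 9387/10000
DF(4y) = 9387/10000 ≈ 0.938700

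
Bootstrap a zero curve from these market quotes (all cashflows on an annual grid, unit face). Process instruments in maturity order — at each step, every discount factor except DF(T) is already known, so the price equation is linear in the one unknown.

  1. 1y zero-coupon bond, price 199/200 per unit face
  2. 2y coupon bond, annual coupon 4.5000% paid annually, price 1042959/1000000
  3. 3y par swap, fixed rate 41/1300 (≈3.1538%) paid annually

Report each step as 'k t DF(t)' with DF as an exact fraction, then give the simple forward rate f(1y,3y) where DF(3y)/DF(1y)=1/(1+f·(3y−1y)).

step 1 [1y] zero: DF = P = 199/200 ≈ 0.995000
step 2 [2y] bond c/1=9/200: DF=(1042959/1000000 − 9/200·(0.995000))/(1+9/200) = 597/625 ≈ 0.955200
step 3 [3y] swap r/1=41/1300: DF=(1 − 41/1300·(0.995000+0.955200))/(1+41/1300) = 4549/5000 ≈ 0.909800

1 1 199/200
2 2 597/625
3 3 4549/5000
f(1y,3y) = ((199/200)/(4549/5000) − 1)/(2) = 213/4549 ≈ 4.6823%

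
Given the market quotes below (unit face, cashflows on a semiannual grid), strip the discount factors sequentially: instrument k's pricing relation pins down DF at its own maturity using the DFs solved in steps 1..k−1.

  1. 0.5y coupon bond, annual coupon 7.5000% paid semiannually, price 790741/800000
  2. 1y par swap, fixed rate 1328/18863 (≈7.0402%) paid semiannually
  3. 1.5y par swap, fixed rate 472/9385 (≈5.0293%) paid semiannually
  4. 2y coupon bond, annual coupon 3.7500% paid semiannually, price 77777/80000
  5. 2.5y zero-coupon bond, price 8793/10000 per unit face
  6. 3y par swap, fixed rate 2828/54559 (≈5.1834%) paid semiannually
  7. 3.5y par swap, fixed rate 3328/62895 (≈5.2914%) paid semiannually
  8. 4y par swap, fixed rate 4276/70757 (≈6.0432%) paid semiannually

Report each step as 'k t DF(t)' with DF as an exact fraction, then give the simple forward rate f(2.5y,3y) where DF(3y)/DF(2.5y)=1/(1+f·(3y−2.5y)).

step 1 [0.5y] bond c/2=3/80: DF=(790741/800000 − 3/80·(0))/(1+3/80) = 9527/10000 ≈ 0.952700
step 2 [1y] swap r/2=664/18863: DF=(1 − 664/18863·(0.952700))/(1+664/18863) = 1167/1250 ≈ 0.933600
step 3 [1.5y] swap r/2=236/9385: DF=(1 − 236/9385·(0.952700+0.933600))/(1+236/9385) = 2323/2500 ≈ 0.929200
step 4 [2y] bond c/2=3/160: DF=(77777/80000 − 3/160·(0.952700+0.933600+0.929200))/(1+3/160) = 361/400 ≈ 0.902500
step 5 [2.5y] zero: DF = P = 8793/10000 ≈ 0.879300
step 6 [3y] swap r/2=1414/54559: DF=(1 − 1414/54559·(0.952700+0.933600+0.929200+0.902500+0.879300))/(1+1414/54559) = 4293/5000 ≈ 0.858600
step 7 [3.5y] swap r/2=1664/62895: DF=(1 − 1664/62895·(0.952700+0.933600+0.929200+0.902500+0.879300+0.858600))/(1+1664/62895) = 521/625 ≈ 0.833600
step 8 [4y] swap r/2=2138/70757: DF=(1 − 2138/70757·(0.952700+0.933600+0.929200+0.902500+0.879300+0.858600+0.833600))/(1+2138/70757) = 3931/5000 ≈ 0.786200

1 1/2 9527/10000
2 1 1167/1250
3 3/2 2323/2500
4 2 361/400
5 5/2 8793/10000
6 3 4293/5000
7 7/2 521/625
8 4 3931/5000
f(2.5y,3y) = ((8793/10000)/(4293/5000) − 1)/(1/2) = 23/477 ≈ 4.8218%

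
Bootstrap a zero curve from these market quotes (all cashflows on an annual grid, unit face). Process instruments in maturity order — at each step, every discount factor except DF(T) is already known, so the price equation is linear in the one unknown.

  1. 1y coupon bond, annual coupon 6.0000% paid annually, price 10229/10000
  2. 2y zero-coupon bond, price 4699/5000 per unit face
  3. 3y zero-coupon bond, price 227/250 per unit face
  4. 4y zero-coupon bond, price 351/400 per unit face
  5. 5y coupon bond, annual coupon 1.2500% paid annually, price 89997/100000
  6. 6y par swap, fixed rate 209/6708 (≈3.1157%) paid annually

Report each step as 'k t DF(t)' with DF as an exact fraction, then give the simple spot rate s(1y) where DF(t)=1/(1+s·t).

step 1 [1y] bond c/1=3/50: DF=(10229/10000 − 3/50·(0))/(1+3/50) = 193/200 ≈ 0.965000
step 2 [2y] zero: DF = P = 4699/5000 ≈ 0.939800
step 3 [3y] zero: DF = P = 227/250 ≈ 0.908000
step 4 [4y] zero: DF = P = 351/400 ≈ 0.877500
step 5 [5y] bond c/1=1/80: DF=(89997/100000 − 1/80·(0.965000+0.939800+0.908000+0.877500))/(1+1/80) = 8433/10000 ≈ 0.843300
step 6 [6y] swap r/1=209/6708: DF=(1 − 209/6708·(0.965000+0.939800+0.908000+0.877500+0.843300))/(1+209/6708) = 1041/1250 ≈ 0.832800

1 1 193/200
2 2 4699/5000
3 3 227/250
4 4 351/400
5 5 8433/10000
6 6 1041/1250
s(1y) = (1/(193/200) − 1)/(1) = 7/193 ≈ 3.6269%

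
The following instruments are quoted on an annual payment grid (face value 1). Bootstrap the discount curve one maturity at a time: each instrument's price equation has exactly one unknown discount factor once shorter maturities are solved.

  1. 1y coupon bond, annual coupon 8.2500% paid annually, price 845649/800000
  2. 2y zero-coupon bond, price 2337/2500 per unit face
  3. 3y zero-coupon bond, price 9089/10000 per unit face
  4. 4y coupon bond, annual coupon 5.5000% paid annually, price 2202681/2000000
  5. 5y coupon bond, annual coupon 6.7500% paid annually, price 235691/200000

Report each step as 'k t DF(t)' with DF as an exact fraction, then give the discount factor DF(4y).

step 1 [1y] bond c/1=33/400: DF=(845649/800000 − 33/400·(0))/(1+33/400) = 1953/2000 ≈ 0.976500
step 2 [2y] zero: DF = P = 2337/2500 ≈ 0.934800
step 3 [3y] zero: DF = P = 9089/10000 ≈ 0.908900
step 4 [4y] bond c/1=11/200: DF=(2202681/2000000 − 11/200·(0.976500+0.934800+0.908900))/(1+11/200) = 8969/10000 ≈ 0.896900
step 5 [5y] bond c/1=27/400: DF=(235691/200000 − 27/400·(0.976500+0.934800+0.908900+0.896900))/(1+27/400) = 8689/10000 ≈ 0.868900

1 1 1953/2000
2 2 2337/2500
3 3 9089/10000
4 4 8969/10000
5 5 8689/10000
DF(4y) = 8969/10000 ≈ 0.896900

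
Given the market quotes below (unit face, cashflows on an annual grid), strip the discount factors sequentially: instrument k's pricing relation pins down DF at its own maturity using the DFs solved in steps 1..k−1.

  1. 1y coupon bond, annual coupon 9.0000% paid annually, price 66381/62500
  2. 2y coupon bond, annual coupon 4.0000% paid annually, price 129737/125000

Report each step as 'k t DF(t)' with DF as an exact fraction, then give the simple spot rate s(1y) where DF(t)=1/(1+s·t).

step 1 [1y] bond c/1=9/100: DF=(66381/62500 − 9/100·(0))/(1+9/100) = 609/625 ≈ 0.974400
step 2 [2y] bond c/1=1/25: DF=(129737/125000 − 1/25·(0.974400))/(1+1/25) = 1921/2000 ≈ 0.960500

1 1 609/625
2 2 1921/2000
s(1y) = (1/(609/625) − 1)/(1) = 16/609 ≈ 2.6273%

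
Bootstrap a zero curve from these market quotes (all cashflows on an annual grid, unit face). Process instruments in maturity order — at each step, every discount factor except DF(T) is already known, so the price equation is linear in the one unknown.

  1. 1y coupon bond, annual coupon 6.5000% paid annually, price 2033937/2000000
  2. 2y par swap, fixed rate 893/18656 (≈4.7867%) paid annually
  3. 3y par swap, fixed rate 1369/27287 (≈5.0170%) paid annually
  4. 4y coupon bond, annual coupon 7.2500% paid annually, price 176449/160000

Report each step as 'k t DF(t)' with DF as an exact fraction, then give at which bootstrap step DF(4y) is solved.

step 1 [1y] bond c/1=13/200: DF=(2033937/2000000 − 13/200·(0))/(1+13/200) = 9549/10000 ≈ 0.954900
step 2 [2y] swap r/1=893/18656: DF=(1 − 893/18656·(0.954900))/(1+893/18656) = 9107/10000 ≈ 0.910700
step 3 [3y] swap r/1=1369/27287: DF=(1 − 1369/27287·(0.954900+0.910700))/(1+1369/27287) = 8631/10000 ≈ 0.863100
step 4 [4y] bond c/1=29/400: DF=(176449/160000 − 29/400·(0.954900+0.910700+0.863100))/(1+29/400) = 4219/5000 ≈ 0.843800

1 1 9549/10000
2 2 9107/10000
3 3 8631/10000
4 4 4219/5000
DF(4y) is solved at step 4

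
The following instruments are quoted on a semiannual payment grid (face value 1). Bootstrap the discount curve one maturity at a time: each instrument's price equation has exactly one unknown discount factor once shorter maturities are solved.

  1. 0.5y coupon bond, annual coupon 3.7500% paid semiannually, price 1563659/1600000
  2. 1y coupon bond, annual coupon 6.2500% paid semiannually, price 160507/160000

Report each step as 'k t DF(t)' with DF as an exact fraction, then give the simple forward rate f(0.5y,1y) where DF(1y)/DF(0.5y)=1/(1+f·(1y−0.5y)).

step 1 [0.5y] bond c/2=3/160: DF=(1563659/1600000 − 3/160·(0))/(1+3/160) = 9593/10000 ≈ 0.959300
step 2 [1y] bond c/2=1/32: DF=(160507/160000 − 1/32·(0.959300))/(1+1/32) = 9437/10000 ≈ 0.943700

1 1/2 9593/10000
2 1 9437/10000
f(0.5y,1y) = ((9593/10000)/(9437/10000) − 1)/(1/2) = 312/9437 ≈ 3.3061%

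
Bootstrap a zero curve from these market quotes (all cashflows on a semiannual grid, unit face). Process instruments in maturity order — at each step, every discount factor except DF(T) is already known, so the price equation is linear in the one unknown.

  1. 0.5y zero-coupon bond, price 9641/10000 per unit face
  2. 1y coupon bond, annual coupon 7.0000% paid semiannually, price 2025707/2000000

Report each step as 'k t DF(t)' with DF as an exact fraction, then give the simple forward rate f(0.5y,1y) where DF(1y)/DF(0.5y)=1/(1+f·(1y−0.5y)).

1 1/2 9641/10000
2 1 473/500
f(0.5y,1y) = ((9641/10000)/(473/500) − 1)/(1/2) = 181/4730 ≈ 3.8266%

step 1 [0.5y] zero: DF = P = 9641/10000 ≈ 0.964100
step 2 [1y] bond c/2=7/200: DF=(2025707/2000000 − 7/200·(0.964100))/(1+7/200) = 473/500 ≈ 0.946000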